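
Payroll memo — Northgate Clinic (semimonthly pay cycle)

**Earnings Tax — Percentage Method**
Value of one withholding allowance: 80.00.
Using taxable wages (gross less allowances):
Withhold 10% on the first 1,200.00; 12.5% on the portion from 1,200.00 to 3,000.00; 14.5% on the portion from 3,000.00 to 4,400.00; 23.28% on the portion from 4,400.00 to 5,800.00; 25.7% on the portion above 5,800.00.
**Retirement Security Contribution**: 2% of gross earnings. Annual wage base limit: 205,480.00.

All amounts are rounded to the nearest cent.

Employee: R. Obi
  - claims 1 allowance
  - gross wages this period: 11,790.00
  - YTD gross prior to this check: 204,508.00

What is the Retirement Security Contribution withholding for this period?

Retirement Security Contribution: cap 205,480.00 − YTD 204,508.00 = 972.00 subject; 2% × 972.00 = 19.44

19.44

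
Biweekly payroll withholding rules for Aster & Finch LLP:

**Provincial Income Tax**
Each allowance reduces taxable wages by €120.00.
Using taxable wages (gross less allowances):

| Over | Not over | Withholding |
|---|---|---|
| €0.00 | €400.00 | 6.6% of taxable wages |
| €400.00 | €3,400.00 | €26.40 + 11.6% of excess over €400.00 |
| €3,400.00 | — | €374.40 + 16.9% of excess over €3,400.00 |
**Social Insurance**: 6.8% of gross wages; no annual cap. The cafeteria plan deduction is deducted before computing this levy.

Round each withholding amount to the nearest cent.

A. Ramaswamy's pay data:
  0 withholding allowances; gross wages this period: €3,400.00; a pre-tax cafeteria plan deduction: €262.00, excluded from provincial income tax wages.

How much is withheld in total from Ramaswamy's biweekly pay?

€557.39

Provincial Income Tax: taxable = €3,400.00 − €262.00 = €3,138.00
  €26.40 + 11.6% × (€3,138.00 − €400.00) = €26.40 + 11.6% × €2,738.00 = €344.01
Social Insurance: 6.8% × €3,138.00 = €213.38
Total: €344.01 + €213.38 = €557.39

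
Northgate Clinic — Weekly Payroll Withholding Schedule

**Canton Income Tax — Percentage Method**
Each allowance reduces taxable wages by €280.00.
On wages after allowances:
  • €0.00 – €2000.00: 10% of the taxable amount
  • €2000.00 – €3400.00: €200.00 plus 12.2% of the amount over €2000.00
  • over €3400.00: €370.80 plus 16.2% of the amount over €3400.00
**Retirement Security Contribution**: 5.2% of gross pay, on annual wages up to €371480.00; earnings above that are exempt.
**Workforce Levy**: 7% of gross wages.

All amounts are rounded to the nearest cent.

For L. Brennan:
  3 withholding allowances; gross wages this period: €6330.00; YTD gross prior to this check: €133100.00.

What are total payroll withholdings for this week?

Canton Income Tax: taxable = €6330.00 − 3×€280.00 = €5490.00
  €370.80 + 16.2% × (€5490.00 − €3400.00) = €370.80 + 16.2% × €2090.00 = €709.38
Retirement Security Contribution: 5.2% × €6330.00 = €329.16
Workforce Levy: 7% × €6330.00 = €443.10
Total: €709.38 + €329.16 + €443.10 = €1481.64

€1481.64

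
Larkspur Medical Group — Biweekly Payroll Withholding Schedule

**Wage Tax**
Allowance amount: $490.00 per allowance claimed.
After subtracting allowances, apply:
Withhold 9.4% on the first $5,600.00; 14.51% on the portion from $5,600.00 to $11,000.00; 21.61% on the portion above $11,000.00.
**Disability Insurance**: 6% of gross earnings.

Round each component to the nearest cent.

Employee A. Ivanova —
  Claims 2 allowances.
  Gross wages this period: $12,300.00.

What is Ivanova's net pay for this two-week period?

$10,182.91

Wage Tax: taxable = $12,300.00 − 2×$490.00 = $11,320.00
  $1,309.94 + 21.61% × ($11,320.00 − $11,000.00) = $1,309.94 + 21.61% × $320.00 = $1,379.09
Disability Insurance: 6% × $12,300.00 = $738.00
Total withheld: $1,379.09 + $738.00 = $2,117.09
Net pay: $12,300.00 − $2,117.09 = $10,182.91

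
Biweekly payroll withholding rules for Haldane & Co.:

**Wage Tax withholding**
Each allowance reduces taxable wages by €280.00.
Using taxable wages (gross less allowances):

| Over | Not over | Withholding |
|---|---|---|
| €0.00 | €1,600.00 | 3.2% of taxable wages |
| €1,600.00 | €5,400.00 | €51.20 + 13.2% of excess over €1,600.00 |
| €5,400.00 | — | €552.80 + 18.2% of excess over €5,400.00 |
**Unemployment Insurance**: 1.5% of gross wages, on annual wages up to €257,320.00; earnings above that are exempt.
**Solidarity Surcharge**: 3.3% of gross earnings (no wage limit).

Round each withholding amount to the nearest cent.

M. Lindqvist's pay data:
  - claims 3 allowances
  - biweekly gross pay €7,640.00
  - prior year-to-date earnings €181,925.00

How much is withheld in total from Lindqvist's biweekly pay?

Wage Tax: taxable = €7,640.00 − 3×€280.00 = €6,800.00
  €552.80 + 18.2% × (€6,800.00 − €5,400.00) = €552.80 + 18.2% × €1,400.00 = €807.60
Unemployment Insurance: 1.5% × €7,640.00 = €114.60
Solidarity Surcharge: 3.3% × €7,640.00 = €252.12
Total: €807.60 + €114.60 + €252.12 = €1,174.32

€1,174.32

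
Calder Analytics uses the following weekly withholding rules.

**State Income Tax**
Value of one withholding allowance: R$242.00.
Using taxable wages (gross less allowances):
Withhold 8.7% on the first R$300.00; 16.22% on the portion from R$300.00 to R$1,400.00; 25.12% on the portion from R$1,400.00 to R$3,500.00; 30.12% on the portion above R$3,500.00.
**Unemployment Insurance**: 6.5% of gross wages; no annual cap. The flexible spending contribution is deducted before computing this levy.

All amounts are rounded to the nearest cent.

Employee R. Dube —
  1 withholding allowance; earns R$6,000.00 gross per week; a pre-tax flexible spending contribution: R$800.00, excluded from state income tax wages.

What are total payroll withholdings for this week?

R$1,509.19

State Income Tax: taxable = R$6,000.00 − R$800.00 − 1×R$242.00 = R$4,958.00
  R$732.04 + 30.12% × (R$4,958.00 − R$3,500.00) = R$732.04 + 30.12% × R$1,458.00 = R$1,171.19
Unemployment Insurance: 6.5% × R$5,200.00 = R$338.00
Total: R$1,171.19 + R$338.00 = R$1,509.19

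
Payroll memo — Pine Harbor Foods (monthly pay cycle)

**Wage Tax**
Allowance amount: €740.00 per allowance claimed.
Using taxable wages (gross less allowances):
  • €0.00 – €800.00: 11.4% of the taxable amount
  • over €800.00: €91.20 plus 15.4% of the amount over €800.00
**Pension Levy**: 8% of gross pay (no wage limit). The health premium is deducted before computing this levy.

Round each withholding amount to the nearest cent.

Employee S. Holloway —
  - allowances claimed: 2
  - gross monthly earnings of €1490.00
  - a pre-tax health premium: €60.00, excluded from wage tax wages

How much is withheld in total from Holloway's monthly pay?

€114.40

Wage Tax: taxable = €1490.00 − €60.00 − 2×€740.00 = €-50.00
  Taxable ≤ 0 → €0.00
Pension Levy: 8% × €1430.00 = €114.40
Total: €0.00 + €114.40 = €114.40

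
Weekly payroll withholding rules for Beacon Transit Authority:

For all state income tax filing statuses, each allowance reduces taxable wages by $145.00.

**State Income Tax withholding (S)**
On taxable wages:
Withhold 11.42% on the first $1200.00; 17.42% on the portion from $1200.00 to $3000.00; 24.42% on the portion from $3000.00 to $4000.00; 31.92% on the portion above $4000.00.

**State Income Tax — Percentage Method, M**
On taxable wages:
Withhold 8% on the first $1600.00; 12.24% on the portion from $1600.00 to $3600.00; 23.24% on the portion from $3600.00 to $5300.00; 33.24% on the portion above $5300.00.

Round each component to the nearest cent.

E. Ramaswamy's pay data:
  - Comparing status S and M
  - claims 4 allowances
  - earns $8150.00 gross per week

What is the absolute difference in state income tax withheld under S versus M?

$311.91

State Income Tax (S): taxable = $8150.00 − 4×$145.00 = $7570.00
  $694.80 + 31.92% × ($7570.00 − $4000.00) = $694.80 + 31.92% × $3570.00 = $1834.34
State Income Tax (M): taxable = $8150.00 − 4×$145.00 = $7570.00
  $767.88 + 33.24% × ($7570.00 − $5300.00) = $767.88 + 33.24% × $2270.00 = $1522.43
Difference: |$1834.34 − $1522.43| = $311.91 (higher under S)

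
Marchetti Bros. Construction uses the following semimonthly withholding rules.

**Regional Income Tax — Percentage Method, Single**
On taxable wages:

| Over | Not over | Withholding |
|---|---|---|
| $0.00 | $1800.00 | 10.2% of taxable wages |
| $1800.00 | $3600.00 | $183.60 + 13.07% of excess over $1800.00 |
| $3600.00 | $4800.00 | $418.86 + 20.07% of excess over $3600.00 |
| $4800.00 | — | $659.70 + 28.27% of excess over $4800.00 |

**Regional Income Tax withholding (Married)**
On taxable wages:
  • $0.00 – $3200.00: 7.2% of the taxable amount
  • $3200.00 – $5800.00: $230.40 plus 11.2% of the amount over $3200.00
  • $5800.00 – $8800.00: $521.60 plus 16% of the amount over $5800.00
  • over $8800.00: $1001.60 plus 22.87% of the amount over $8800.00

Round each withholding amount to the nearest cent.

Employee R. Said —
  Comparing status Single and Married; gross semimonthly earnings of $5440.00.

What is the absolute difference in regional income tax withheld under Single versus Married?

$359.35

Regional Income Tax (Single): taxable = $5440.00
  $659.70 + 28.27% × ($5440.00 − $4800.00) = $659.70 + 28.27% × $640.00 = $840.63
Regional Income Tax (Married): taxable = $5440.00
  $230.40 + 11.2% × ($5440.00 − $3200.00) = $230.40 + 11.2% × $2240.00 = $481.28
Difference: |$840.63 − $481.28| = $359.35 (higher under Single)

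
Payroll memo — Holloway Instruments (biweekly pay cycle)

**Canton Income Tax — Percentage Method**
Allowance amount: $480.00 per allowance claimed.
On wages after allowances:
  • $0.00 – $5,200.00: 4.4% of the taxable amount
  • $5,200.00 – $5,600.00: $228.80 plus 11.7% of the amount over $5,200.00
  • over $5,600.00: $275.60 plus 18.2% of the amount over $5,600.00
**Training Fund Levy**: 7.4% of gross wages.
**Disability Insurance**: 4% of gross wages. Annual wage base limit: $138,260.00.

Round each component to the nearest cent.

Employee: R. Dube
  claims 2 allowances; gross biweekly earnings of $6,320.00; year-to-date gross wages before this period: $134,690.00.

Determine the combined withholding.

$858.00

Canton Income Tax: taxable = $6,320.00 − 2×$480.00 = $5,360.00
  $228.80 + 11.7% × ($5,360.00 − $5,200.00) = $228.80 + 11.7% × $160.00 = $247.52
Training Fund Levy: 7.4% × $6,320.00 = $467.68
Disability Insurance: cap $138,260.00 − YTD $134,690.00 = $3,570.00 subject; 4% × $3,570.00 = $142.80
Total: $247.52 + $467.68 + $142.80 = $858.00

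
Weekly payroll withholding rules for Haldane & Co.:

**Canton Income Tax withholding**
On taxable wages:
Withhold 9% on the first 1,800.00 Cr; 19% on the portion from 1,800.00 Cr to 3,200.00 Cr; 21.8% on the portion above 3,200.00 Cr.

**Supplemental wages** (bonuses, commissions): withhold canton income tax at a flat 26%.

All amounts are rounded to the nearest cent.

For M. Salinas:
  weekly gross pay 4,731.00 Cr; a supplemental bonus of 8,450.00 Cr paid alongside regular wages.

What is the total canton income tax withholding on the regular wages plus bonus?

Canton Income Tax: taxable = 4,731.00 Cr
  428.00 Cr + 21.8% × (4,731.00 Cr − 3,200.00 Cr) = 428.00 Cr + 21.8% × 1,531.00 Cr = 761.76 Cr
Supplemental (26% flat on bonus): 26% × 8,450.00 Cr = 2,197.00 Cr
Total canton income tax: 761.76 Cr + 2,197.00 Cr = 2,958.76 Cr

2,958.76 Cr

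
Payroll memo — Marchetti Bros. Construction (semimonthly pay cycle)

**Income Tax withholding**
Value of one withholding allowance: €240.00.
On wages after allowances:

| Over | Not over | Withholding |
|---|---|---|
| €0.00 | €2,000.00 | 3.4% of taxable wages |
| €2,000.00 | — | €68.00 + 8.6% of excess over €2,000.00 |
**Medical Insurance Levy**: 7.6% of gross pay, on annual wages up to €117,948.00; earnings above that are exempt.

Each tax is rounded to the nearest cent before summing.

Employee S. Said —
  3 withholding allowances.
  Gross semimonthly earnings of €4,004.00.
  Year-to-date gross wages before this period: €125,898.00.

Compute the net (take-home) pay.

€3,825.58

Income Tax: taxable = €4,004.00 − 3×€240.00 = €3,284.00
  €68.00 + 8.6% × (€3,284.00 − €2,000.00) = €68.00 + 8.6% × €1,284.00 = €178.42
Medical Insurance Levy: YTD €125,898.00 ≥ cap €117,948.00 → €0.00
Total withheld: €178.42 + €0.00 = €178.42
Net pay: €4,004.00 − €178.42 = €3,825.58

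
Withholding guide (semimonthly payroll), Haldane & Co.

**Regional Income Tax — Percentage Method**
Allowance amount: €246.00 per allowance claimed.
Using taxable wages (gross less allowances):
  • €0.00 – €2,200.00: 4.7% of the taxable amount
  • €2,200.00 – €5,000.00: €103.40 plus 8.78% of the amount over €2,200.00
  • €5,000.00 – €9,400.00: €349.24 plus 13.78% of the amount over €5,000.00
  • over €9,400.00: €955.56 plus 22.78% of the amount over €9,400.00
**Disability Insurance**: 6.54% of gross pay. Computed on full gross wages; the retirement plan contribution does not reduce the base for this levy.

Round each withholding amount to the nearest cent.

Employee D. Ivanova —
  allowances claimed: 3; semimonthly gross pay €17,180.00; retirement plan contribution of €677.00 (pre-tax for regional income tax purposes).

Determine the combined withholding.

Regional Income Tax: taxable = €17,180.00 − €677.00 − 3×€246.00 = €15,765.00
  €955.56 + 22.78% × (€15,765.00 − €9,400.00) = €955.56 + 22.78% × €6,365.00 = €2,405.51
Disability Insurance: 6.54% × €17,180.00 = €1,123.57
Total: €2,405.51 + €1,123.57 = €3,529.08

€3,529.08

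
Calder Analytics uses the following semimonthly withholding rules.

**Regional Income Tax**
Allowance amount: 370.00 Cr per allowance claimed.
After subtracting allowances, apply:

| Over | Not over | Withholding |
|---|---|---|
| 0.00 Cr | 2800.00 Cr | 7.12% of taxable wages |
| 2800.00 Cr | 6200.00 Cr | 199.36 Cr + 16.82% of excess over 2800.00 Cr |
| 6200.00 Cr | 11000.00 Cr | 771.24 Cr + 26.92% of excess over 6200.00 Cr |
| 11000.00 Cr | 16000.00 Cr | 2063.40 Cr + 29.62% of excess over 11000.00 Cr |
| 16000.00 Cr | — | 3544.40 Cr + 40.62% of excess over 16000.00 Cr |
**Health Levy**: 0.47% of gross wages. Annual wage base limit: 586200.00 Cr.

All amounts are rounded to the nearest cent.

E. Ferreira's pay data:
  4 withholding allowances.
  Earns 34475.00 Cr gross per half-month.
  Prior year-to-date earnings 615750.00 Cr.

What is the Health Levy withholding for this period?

Health Levy: YTD 615750.00 Cr ≥ cap 586200.00 Cr → 0.00 Cr

0.00 Cr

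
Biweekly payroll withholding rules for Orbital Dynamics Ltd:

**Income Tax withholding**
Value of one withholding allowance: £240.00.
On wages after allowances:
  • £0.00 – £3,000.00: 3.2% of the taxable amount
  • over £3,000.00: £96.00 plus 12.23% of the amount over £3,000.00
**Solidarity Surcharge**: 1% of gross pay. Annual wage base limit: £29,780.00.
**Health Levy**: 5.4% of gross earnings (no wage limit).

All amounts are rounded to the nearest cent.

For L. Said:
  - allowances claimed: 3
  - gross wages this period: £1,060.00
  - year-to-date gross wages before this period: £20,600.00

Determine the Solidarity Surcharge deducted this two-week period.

Solidarity Surcharge: 1% × £1,060.00 = £10.60

£10.60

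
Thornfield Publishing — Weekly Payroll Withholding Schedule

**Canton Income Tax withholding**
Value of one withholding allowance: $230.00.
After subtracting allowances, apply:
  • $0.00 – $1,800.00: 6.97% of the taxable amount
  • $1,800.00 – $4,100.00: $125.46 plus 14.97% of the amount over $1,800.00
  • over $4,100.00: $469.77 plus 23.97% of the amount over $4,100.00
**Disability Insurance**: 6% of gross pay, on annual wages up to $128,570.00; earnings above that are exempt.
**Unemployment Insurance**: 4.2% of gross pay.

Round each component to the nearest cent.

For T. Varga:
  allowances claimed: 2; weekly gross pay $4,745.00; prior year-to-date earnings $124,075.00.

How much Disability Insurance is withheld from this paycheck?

Disability Insurance: cap $128,570.00 − YTD $124,075.00 = $4,495.00 subject; 6% × $4,495.00 = $269.70

$269.70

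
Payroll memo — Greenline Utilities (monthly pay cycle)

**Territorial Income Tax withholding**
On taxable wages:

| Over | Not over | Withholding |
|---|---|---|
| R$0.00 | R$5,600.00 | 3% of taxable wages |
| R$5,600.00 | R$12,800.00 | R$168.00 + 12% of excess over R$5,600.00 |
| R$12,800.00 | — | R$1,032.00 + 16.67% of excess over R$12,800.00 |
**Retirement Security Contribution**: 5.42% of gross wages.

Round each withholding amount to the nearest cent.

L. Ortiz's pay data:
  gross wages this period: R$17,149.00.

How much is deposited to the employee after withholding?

R$14,462.54

Territorial Income Tax: taxable = R$17,149.00
  R$1,032.00 + 16.67% × (R$17,149.00 − R$12,800.00) = R$1,032.00 + 16.67% × R$4,349.00 = R$1,756.98
Retirement Security Contribution: 5.42% × R$17,149.00 = R$929.48
Total withheld: R$1,756.98 + R$929.48 = R$2,686.46
Net pay: R$17,149.00 − R$2,686.46 = R$14,462.54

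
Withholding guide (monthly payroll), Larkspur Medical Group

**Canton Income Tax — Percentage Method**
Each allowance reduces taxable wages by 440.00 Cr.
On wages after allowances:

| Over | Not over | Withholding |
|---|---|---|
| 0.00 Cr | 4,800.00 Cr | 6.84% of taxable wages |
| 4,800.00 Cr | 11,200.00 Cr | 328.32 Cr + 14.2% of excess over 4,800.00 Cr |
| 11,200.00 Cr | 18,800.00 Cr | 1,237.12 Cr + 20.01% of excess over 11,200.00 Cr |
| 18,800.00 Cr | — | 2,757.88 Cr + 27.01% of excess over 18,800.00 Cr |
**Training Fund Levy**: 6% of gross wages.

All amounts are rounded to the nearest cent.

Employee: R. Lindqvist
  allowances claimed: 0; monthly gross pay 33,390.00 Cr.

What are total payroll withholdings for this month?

8,702.04 Cr

Canton Income Tax: taxable = 33,390.00 Cr
  2,757.88 Cr + 27.01% × (33,390.00 Cr − 18,800.00 Cr) = 2,757.88 Cr + 27.01% × 14,590.00 Cr = 6,698.64 Cr
Training Fund Levy: 6% × 33,390.00 Cr = 2,003.40 Cr
Total: 6,698.64 Cr + 2,003.40 Cr = 8,702.04 Cr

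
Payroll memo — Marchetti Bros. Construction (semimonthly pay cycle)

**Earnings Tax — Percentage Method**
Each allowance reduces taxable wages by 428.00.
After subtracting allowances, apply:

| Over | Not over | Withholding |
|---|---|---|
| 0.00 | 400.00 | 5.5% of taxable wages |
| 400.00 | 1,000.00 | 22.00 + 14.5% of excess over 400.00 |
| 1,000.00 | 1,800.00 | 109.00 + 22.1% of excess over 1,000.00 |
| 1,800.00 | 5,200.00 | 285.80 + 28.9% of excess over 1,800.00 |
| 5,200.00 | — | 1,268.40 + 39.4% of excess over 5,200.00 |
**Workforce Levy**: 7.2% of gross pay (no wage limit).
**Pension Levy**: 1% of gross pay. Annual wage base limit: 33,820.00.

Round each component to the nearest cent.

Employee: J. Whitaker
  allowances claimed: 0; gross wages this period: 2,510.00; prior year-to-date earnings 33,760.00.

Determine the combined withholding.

672.31

Earnings Tax: taxable = 2,510.00
  285.80 + 28.9% × (2,510.00 − 1,800.00) = 285.80 + 28.9% × 710.00 = 490.99
Workforce Levy: 7.2% × 2,510.00 = 180.72
Pension Levy: cap 33,820.00 − YTD 33,760.00 = 60.00 subject; 1% × 60.00 = 0.60
Total: 490.99 + 180.72 + 0.60 = 672.31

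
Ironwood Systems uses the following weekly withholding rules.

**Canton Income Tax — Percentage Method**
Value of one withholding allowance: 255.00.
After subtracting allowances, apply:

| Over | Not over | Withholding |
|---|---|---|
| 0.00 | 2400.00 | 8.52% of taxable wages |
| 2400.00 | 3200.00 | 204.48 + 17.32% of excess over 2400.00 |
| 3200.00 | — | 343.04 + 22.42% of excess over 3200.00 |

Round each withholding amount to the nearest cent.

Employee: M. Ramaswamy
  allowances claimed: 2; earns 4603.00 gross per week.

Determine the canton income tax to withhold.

Canton Income Tax: taxable = 4603.00 − 2×255.00 = 4093.00
  343.04 + 22.42% × (4093.00 − 3200.00) = 343.04 + 22.42% × 893.00 = 543.25

543.25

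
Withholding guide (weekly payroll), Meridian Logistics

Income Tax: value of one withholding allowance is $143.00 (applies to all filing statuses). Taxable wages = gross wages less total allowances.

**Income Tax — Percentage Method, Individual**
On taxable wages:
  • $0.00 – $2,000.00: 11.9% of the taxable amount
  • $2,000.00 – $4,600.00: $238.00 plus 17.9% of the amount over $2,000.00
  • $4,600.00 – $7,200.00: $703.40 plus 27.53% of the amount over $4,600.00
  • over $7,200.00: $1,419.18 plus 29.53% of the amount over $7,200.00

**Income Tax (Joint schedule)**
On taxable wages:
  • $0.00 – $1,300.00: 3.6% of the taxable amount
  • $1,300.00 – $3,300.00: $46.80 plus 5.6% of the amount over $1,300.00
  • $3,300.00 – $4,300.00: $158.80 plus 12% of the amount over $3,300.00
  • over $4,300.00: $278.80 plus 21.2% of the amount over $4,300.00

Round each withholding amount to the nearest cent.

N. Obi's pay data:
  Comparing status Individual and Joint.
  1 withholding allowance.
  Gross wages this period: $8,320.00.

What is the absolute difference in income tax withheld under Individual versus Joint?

$606.97

Income Tax (Individual): taxable = $8,320.00 − 1×$143.00 = $8,177.00
  $1,419.18 + 29.53% × ($8,177.00 − $7,200.00) = $1,419.18 + 29.53% × $977.00 = $1,707.69
Income Tax (Joint): taxable = $8,320.00 − 1×$143.00 = $8,177.00
  $278.80 + 21.2% × ($8,177.00 − $4,300.00) = $278.80 + 21.2% × $3,877.00 = $1,100.72
Difference: |$1,707.69 − $1,100.72| = $606.97 (higher under Individual)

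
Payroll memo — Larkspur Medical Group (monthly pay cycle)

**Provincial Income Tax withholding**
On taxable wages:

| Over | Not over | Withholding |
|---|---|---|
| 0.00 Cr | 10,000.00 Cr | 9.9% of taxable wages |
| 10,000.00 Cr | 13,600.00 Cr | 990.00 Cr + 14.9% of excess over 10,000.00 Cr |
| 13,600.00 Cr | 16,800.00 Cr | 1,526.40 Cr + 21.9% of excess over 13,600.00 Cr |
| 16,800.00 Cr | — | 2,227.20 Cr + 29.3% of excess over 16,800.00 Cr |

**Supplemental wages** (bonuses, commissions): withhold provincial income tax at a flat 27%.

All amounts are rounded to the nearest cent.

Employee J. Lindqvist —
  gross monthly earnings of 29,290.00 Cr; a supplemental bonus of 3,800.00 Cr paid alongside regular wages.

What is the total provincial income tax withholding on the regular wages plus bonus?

6,912.77 Cr

Provincial Income Tax: taxable = 29,290.00 Cr
  2,227.20 Cr + 29.3% × (29,290.00 Cr − 16,800.00 Cr) = 2,227.20 Cr + 29.3% × 12,490.00 Cr = 5,886.77 Cr
Supplemental (27% flat on bonus): 27% × 3,800.00 Cr = 1,026.00 Cr
Total provincial income tax: 5,886.77 Cr + 1,026.00 Cr = 6,912.77 Cr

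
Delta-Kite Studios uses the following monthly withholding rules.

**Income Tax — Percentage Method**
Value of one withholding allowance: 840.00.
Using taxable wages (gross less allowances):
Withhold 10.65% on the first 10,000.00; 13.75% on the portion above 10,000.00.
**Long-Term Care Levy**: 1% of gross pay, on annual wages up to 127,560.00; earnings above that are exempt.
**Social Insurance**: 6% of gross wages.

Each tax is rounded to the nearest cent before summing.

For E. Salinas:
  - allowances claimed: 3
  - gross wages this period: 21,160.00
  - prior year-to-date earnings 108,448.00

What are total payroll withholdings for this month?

Income Tax: taxable = 21,160.00 − 3×840.00 = 18,640.00
  1,065.00 + 13.75% × (18,640.00 − 10,000.00) = 1,065.00 + 13.75% × 8,640.00 = 2,253.00
Long-Term Care Levy: cap 127,560.00 − YTD 108,448.00 = 19,112.00 subject; 1% × 19,112.00 = 191.12
Social Insurance: 6% × 21,160.00 = 1,269.60
Total: 2,253.00 + 191.12 + 1,269.60 = 3,713.72

3,713.72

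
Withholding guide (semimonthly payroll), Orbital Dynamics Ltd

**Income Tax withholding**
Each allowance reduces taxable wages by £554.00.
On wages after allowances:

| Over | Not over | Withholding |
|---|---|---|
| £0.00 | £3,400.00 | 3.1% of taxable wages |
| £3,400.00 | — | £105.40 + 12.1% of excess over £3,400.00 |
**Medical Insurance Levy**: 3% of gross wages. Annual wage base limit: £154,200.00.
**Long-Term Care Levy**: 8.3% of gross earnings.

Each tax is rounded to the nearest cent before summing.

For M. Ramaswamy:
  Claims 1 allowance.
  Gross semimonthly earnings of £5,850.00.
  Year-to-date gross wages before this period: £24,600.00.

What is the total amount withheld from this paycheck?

Income Tax: taxable = £5,850.00 − 1×£554.00 = £5,296.00
  £105.40 + 12.1% × (£5,296.00 − £3,400.00) = £105.40 + 12.1% × £1,896.00 = £334.82
Medical Insurance Levy: 3% × £5,850.00 = £175.50
Long-Term Care Levy: 8.3% × £5,850.00 = £485.55
Total: £334.82 + £175.50 + £485.55 = £995.87

£995.87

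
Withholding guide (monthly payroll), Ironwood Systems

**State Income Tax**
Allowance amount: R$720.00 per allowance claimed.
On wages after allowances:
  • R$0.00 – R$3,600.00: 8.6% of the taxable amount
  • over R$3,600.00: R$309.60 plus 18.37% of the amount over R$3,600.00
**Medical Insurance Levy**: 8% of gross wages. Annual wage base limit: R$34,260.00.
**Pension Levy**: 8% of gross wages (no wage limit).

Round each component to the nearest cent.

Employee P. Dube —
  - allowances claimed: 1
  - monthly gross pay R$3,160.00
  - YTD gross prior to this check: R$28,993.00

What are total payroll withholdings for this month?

State Income Tax: taxable = R$3,160.00 − 1×R$720.00 = R$2,440.00
  8.6% × R$2,440.00 = R$209.84
Medical Insurance Levy: 8% × R$3,160.00 = R$252.80
Pension Levy: 8% × R$3,160.00 = R$252.80
Total: R$209.84 + R$252.80 + R$252.80 = R$715.44

R$715.44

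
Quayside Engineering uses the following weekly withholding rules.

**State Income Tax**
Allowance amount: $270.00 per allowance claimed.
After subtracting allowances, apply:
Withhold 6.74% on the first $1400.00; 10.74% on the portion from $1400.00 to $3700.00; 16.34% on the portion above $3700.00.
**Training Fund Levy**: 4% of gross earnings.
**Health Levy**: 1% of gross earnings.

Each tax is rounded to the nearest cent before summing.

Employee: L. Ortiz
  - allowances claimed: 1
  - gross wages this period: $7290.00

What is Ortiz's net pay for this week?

State Income Tax: taxable = $7290.00 − 1×$270.00 = $7020.00
  $341.38 + 16.34% × ($7020.00 − $3700.00) = $341.38 + 16.34% × $3320.00 = $883.87
Training Fund Levy: 4% × $7290.00 = $291.60
Health Levy: 1% × $7290.00 = $72.90
Total withheld: $883.87 + $291.60 + $72.90 = $1248.37
Net pay: $7290.00 − $1248.37 = $6041.63

$6041.63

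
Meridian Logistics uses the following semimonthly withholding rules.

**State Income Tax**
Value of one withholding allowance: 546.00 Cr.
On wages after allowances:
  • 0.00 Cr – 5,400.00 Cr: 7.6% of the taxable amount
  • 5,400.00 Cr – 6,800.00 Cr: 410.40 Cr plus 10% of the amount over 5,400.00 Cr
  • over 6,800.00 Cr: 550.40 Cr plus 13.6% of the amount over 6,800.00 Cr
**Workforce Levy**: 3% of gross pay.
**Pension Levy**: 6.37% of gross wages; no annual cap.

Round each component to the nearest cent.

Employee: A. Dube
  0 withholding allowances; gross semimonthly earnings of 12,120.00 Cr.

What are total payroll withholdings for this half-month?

State Income Tax: taxable = 12,120.00 Cr
  550.40 Cr + 13.6% × (12,120.00 Cr − 6,800.00 Cr) = 550.40 Cr + 13.6% × 5,320.00 Cr = 1,273.92 Cr
Workforce Levy: 3% × 12,120.00 Cr = 363.60 Cr
Pension Levy: 6.37% × 12,120.00 Cr = 772.04 Cr
Total: 1,273.92 Cr + 363.60 Cr + 772.04 Cr = 2,409.56 Cr

2,409.56 Cr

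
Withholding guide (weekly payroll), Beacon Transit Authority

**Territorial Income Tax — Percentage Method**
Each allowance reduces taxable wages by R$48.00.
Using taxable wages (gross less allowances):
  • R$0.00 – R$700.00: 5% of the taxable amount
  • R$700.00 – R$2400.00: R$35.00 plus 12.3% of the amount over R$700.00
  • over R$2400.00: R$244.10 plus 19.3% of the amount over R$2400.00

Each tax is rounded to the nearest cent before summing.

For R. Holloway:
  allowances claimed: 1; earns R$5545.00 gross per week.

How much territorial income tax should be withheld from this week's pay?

R$841.82

Territorial Income Tax: taxable = R$5545.00 − 1×R$48.00 = R$5497.00
  R$244.10 + 19.3% × (R$5497.00 − R$2400.00) = R$244.10 + 19.3% × R$3097.00 = R$841.82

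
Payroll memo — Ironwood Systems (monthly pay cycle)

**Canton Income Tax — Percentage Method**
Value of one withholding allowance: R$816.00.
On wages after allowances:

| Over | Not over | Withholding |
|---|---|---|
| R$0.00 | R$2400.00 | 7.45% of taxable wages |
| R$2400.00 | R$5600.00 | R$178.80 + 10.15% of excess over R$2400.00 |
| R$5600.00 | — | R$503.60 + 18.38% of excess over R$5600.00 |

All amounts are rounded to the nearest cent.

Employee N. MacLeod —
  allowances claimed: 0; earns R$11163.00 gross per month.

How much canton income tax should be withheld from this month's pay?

R$1526.08

Canton Income Tax: taxable = R$11163.00
  R$503.60 + 18.38% × (R$11163.00 − R$5600.00) = R$503.60 + 18.38% × R$5563.00 = R$1526.08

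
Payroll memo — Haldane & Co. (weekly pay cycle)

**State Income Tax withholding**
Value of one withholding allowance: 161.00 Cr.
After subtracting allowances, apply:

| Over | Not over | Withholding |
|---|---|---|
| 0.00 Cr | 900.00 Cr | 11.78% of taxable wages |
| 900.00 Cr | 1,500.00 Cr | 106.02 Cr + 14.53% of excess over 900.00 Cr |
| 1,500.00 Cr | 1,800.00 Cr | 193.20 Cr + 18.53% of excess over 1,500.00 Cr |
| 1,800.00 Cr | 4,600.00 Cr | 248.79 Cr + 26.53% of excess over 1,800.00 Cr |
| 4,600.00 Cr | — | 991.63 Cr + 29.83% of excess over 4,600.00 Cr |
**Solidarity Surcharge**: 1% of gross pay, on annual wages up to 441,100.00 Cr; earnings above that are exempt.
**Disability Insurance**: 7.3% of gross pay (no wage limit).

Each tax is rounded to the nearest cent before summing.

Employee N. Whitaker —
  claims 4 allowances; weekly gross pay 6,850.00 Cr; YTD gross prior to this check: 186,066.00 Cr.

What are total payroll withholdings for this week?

2,039.25 Cr

State Income Tax: taxable = 6,850.00 Cr − 4×161.00 Cr = 6,206.00 Cr
  991.63 Cr + 29.83% × (6,206.00 Cr − 4,600.00 Cr) = 991.63 Cr + 29.83% × 1,606.00 Cr = 1,470.70 Cr
Solidarity Surcharge: 1% × 6,850.00 Cr = 68.50 Cr
Disability Insurance: 7.3% × 6,850.00 Cr = 500.05 Cr
Total: 1,470.70 Cr + 68.50 Cr + 500.05 Cr = 2,039.25 Cr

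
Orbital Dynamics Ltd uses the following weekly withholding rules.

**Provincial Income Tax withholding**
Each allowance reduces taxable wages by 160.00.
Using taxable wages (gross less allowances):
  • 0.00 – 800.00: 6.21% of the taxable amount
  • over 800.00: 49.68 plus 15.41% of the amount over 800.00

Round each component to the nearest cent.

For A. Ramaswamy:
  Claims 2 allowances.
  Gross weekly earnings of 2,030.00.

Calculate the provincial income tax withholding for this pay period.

Provincial Income Tax: taxable = 2,030.00 − 2×160.00 = 1,710.00
  49.68 + 15.41% × (1,710.00 − 800.00) = 49.68 + 15.41% × 910.00 = 189.91

189.91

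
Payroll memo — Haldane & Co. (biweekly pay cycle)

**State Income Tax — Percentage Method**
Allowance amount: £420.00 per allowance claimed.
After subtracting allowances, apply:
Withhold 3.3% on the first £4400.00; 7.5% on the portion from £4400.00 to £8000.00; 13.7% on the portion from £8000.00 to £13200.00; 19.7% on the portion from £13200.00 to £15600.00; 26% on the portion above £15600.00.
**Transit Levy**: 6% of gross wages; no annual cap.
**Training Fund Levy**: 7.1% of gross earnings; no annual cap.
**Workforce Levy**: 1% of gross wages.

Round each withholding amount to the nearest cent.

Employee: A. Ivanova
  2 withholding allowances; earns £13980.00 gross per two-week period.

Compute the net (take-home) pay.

State Income Tax: taxable = £13980.00 − 2×£420.00 = £13140.00
  £415.20 + 13.7% × (£13140.00 − £8000.00) = £415.20 + 13.7% × £5140.00 = £1119.38
Transit Levy: 6% × £13980.00 = £838.80
Training Fund Levy: 7.1% × £13980.00 = £992.58
Workforce Levy: 1% × £13980.00 = £139.80
Total withheld: £1119.38 + £838.80 + £992.58 + £139.80 = £3090.56
Net pay: £13980.00 − £3090.56 = £10889.44

£10889.44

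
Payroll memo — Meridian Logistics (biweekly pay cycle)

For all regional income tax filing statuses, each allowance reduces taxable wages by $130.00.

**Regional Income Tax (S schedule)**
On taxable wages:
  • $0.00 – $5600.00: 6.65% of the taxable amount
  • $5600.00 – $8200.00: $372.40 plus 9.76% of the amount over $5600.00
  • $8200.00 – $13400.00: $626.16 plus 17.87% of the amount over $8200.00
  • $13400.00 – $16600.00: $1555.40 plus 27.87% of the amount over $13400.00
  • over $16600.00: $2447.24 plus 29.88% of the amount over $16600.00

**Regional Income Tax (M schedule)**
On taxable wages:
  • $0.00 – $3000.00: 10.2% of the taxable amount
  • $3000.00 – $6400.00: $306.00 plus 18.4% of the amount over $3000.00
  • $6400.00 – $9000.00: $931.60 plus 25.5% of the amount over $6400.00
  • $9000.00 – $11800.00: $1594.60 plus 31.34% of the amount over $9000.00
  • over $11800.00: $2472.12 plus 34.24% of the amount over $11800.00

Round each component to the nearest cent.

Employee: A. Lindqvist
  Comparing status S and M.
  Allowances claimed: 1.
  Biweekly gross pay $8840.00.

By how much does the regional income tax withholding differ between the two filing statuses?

Regional Income Tax (S): taxable = $8840.00 − 1×$130.00 = $8710.00
  $626.16 + 17.87% × ($8710.00 − $8200.00) = $626.16 + 17.87% × $510.00 = $717.30
Regional Income Tax (M): taxable = $8840.00 − 1×$130.00 = $8710.00
  $931.60 + 25.5% × ($8710.00 − $6400.00) = $931.60 + 25.5% × $2310.00 = $1520.65
Difference: |$717.30 − $1520.65| = $803.35 (higher under M)

$803.35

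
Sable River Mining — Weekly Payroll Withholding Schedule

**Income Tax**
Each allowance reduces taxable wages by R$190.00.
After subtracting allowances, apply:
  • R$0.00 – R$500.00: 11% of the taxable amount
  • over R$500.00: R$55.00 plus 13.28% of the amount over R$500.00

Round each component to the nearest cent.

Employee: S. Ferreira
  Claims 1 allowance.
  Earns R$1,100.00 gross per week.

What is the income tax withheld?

Income Tax: taxable = R$1,100.00 − 1×R$190.00 = R$910.00
  R$55.00 + 13.28% × (R$910.00 − R$500.00) = R$55.00 + 13.28% × R$410.00 = R$109.45

R$109.45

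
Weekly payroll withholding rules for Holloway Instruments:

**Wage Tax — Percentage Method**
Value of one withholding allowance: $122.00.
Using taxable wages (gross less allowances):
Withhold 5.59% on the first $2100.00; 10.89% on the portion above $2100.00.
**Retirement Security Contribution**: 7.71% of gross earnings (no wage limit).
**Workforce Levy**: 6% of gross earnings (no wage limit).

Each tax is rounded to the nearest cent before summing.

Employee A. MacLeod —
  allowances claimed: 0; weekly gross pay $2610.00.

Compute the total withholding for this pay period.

Wage Tax: taxable = $2610.00
  $117.39 + 10.89% × ($2610.00 − $2100.00) = $117.39 + 10.89% × $510.00 = $172.93
Retirement Security Contribution: 7.71% × $2610.00 = $201.23
Workforce Levy: 6% × $2610.00 = $156.60
Total: $172.93 + $201.23 + $156.60 = $530.76

$530.76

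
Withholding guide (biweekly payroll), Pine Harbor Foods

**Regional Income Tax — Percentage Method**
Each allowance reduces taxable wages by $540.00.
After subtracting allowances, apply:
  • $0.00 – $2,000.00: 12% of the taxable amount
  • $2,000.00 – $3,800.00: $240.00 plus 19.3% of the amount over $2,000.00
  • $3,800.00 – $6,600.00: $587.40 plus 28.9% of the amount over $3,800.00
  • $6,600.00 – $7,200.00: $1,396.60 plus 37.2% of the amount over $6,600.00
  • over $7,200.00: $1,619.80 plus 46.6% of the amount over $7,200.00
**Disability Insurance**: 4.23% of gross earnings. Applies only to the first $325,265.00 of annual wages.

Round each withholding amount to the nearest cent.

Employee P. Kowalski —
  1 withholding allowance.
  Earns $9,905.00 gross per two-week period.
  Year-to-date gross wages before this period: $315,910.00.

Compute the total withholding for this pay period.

Regional Income Tax: taxable = $9,905.00 − 1×$540.00 = $9,365.00
  $1,619.80 + 46.6% × ($9,365.00 − $7,200.00) = $1,619.80 + 46.6% × $2,165.00 = $2,628.69
Disability Insurance: cap $325,265.00 − YTD $315,910.00 = $9,355.00 subject; 4.23% × $9,355.00 = $395.72
Total: $2,628.69 + $395.72 = $3,024.41

$3,024.41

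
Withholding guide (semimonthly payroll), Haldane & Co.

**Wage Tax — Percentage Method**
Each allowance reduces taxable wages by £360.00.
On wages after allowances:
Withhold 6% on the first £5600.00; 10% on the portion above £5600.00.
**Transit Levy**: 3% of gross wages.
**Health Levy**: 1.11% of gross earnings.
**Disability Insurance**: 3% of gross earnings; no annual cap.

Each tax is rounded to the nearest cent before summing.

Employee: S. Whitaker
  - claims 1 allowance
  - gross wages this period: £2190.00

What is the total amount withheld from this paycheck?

Wage Tax: taxable = £2190.00 − 1×£360.00 = £1830.00
  6% × £1830.00 = £109.80
Transit Levy: 3% × £2190.00 = £65.70
Health Levy: 1.11% × £2190.00 = £24.31
Disability Insurance: 3% × £2190.00 = £65.70
Total: £109.80 + £65.70 + £24.31 + £65.70 = £265.51

£265.51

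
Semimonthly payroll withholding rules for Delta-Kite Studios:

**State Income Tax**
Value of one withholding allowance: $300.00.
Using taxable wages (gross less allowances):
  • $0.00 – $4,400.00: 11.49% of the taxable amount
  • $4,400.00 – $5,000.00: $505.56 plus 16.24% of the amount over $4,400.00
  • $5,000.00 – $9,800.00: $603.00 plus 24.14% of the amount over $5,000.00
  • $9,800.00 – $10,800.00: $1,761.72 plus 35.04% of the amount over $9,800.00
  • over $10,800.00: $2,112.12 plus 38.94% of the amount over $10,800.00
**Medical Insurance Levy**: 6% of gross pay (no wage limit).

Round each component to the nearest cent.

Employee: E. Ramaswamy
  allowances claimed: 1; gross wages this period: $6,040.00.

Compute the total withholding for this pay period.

State Income Tax: taxable = $6,040.00 − 1×$300.00 = $5,740.00
  $603.00 + 24.14% × ($5,740.00 − $5,000.00) = $603.00 + 24.14% × $740.00 = $781.64
Medical Insurance Levy: 6% × $6,040.00 = $362.40
Total: $781.64 + $362.40 = $1,144.04

$1,144.04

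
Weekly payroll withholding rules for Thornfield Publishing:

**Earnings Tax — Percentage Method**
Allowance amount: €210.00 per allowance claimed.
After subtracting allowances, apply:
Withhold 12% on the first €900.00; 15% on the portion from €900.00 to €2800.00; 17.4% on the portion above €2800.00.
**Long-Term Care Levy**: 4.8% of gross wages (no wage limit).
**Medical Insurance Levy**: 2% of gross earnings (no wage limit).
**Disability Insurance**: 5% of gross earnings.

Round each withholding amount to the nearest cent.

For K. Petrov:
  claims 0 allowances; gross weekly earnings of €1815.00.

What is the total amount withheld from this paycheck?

€459.42

Earnings Tax: taxable = €1815.00
  €108.00 + 15% × (€1815.00 − €900.00) = €108.00 + 15% × €915.00 = €245.25
Long-Term Care Levy: 4.8% × €1815.00 = €87.12
Medical Insurance Levy: 2% × €1815.00 = €36.30
Disability Insurance: 5% × €1815.00 = €90.75
Total: €245.25 + €87.12 + €36.30 + €90.75 = €459.42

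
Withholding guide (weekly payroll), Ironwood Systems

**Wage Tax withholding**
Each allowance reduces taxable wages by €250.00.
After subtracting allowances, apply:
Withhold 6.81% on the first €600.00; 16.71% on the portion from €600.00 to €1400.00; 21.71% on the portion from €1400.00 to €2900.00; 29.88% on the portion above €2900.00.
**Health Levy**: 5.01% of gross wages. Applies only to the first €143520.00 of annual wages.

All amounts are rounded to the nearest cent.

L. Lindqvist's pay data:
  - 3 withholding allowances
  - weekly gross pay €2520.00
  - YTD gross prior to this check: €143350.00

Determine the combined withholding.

€263.39

Wage Tax: taxable = €2520.00 − 3×€250.00 = €1770.00
  €174.54 + 21.71% × (€1770.00 − €1400.00) = €174.54 + 21.71% × €370.00 = €254.87
Health Levy: cap €143520.00 − YTD €143350.00 = €170.00 subject; 5.01% × €170.00 = €8.52
Total: €254.87 + €8.52 = €263.39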